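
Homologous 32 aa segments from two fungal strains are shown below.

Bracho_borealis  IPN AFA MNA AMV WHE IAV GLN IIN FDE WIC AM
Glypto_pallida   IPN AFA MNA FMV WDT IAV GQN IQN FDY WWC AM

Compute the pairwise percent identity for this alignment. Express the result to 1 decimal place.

The sequences differ at positions 10 (A/F), 14 (H/D), 15 (E/T), 20 (L/Q), 23 (I/Q), 27 (E/Y), 29 (I/W).
25 of the 32 sites match, so the percent identity is 25/32 × 100 = 78.1%.

78.1%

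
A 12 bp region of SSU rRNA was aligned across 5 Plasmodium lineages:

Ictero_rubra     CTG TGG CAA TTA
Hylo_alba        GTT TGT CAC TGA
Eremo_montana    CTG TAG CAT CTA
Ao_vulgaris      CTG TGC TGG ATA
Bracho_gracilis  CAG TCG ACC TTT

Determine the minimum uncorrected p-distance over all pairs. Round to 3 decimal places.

Pairwise Hamming distances:
  Ictero_rubra vs Hylo_alba: 5
  Ictero_rubra vs Eremo_montana: 3
  Ictero_rubra vs Ao_vulgaris: 5
  Ictero_rubra vs Bracho_gracilis: 6
  Hylo_alba vs Eremo_montana: 7
  Hylo_alba vs Ao_vulgaris: 8
  Hylo_alba vs Bracho_gracilis: 9
  Eremo_montana vs Ao_vulgaris: 6
  Eremo_montana vs Bracho_gracilis: 7
  Ao_vulgaris vs Bracho_gracilis: 8
The smallest is 3 mismatches, between Ictero_rubra and Eremo_montana; p = 3/12 = 0.250.

0.250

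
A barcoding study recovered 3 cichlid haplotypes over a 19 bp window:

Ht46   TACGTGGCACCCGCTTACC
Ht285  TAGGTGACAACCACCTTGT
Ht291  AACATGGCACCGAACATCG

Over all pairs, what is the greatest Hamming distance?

10

Pairwise Hamming distances:
  Ht46 vs Ht285: 8
  Ht46 vs Ht291: 9
  Ht285 vs Ht291: 10
The largest is 10, between Ht285 and Ht291.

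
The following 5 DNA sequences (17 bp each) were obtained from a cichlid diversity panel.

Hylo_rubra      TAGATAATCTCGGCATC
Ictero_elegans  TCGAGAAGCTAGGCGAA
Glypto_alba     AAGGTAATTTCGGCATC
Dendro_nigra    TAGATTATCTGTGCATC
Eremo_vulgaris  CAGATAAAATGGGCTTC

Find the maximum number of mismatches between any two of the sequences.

Pairwise Hamming distances:
  Hylo_rubra vs Ictero_elegans: 7
  Hylo_rubra vs Glypto_alba: 3
  Hylo_rubra vs Dendro_nigra: 3
  Hylo_rubra vs Eremo_vulgaris: 5
  Ictero_elegans vs Glypto_alba: 10
  Ictero_elegans vs Dendro_nigra: 9
  Ictero_elegans vs Eremo_vulgaris: 9
  Glypto_alba vs Dendro_nigra: 6
  Glypto_alba vs Eremo_vulgaris: 6
  Dendro_nigra vs Eremo_vulgaris: 6
The largest is 10, between Ictero_elegans and Glypto_alba.

10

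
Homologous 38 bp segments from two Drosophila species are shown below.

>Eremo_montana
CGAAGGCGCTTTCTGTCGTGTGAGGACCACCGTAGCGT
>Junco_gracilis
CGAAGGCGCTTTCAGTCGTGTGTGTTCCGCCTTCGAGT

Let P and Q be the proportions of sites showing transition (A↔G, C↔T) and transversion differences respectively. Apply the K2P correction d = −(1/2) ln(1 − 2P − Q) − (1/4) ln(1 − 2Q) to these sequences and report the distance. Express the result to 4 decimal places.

0.2500

Differing sites — 14:T/A (Tv); 23:A/T (Tv); 25:G/T (Tv); 26:A/T (Tv); 29:A/G (Ti); 32:G/T (Tv); 34:A/C (Tv); 36:C/A (Tv).
Of the 8 differences, 1 transition and 7 transversions over 38 sites: P = 1/38 = 0.026316, Q = 7/38 = 0.184211.
d = −0.5·ln(0.763157) − 0.25·ln(0.631578) = −0.5·(-0.270292) − 0.25·(-0.459534) = 0.2500.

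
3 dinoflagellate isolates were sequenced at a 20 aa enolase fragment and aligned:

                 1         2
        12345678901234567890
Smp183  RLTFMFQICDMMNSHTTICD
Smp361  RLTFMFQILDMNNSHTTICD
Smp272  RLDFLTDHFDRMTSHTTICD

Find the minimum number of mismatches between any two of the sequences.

2

Pairwise Hamming distances:
  Smp183 vs Smp361: 2
  Smp183 vs Smp272: 8
  Smp361 vs Smp272: 9
The smallest is 2, between Smp183 and Smp361.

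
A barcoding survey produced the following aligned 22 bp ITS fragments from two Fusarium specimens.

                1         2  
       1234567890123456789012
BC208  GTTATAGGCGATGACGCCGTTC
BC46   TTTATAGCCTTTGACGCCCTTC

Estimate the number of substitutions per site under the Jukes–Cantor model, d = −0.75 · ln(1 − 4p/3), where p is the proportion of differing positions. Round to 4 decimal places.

0.2708

The sequences differ at positions 1 (G/T), 8 (G/C), 10 (G/T), 11 (A/T), 19 (G/C).
p = 5/22 = 0.227273.
d = −0.75 · ln(1 − (4/3)·0.227273) = −0.75 · ln(0.696969) = −0.75 · (-0.361014) = 0.2708.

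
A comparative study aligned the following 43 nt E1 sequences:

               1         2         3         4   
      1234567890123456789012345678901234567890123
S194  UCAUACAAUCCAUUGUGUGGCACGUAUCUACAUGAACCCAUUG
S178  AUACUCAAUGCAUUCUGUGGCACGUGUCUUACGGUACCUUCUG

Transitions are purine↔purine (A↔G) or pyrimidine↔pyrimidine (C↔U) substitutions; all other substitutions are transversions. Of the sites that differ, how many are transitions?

5

Differing sites — 1:U/A (Tv); 2:C/U (Ti); 4:U/C (Ti); 5:A/U (Tv); 10:C/G (Tv); 15:G/C (Tv); 26:A/G (Ti); 30:A/U (Tv); 31:C/A (Tv); 32:A/C (Tv); 33:U/G (Tv); 35:A/U (Tv); 39:C/U (Ti); 40:A/U (Tv); 41:U/C (Ti).
Of the 15 differences, 5 transitions and 10 transversions, so the answer is 5.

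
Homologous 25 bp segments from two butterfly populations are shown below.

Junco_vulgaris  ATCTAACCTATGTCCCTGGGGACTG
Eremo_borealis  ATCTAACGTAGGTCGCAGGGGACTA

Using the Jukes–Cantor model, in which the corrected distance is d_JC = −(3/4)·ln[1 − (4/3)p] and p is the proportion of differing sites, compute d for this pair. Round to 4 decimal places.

0.2326

The sequences differ at positions 8 (C/G), 11 (T/G), 15 (C/G), 17 (T/A), 25 (G/A).
p = 5/25 = 0.200000.
d = −0.75 · ln(1 − (4/3)·0.200000) = −0.75 · ln(0.733333) = −0.75 · (-0.310155) = 0.2326.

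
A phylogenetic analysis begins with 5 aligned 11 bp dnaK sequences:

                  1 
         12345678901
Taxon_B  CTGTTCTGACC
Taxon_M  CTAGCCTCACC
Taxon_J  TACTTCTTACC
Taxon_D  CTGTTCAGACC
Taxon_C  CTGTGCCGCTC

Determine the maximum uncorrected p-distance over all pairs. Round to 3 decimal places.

0.727

Pairwise Hamming distances:
  Taxon_B vs Taxon_M: 4
  Taxon_B vs Taxon_J: 4
  Taxon_B vs Taxon_D: 1
  Taxon_B vs Taxon_C: 4
  Taxon_M vs Taxon_J: 6
  Taxon_M vs Taxon_D: 5
  Taxon_M vs Taxon_C: 7
  Taxon_J vs Taxon_D: 5
  Taxon_J vs Taxon_C: 8
  Taxon_D vs Taxon_C: 4
The largest is 8 mismatches, between Taxon_J and Taxon_C; p = 8/11 = 0.727.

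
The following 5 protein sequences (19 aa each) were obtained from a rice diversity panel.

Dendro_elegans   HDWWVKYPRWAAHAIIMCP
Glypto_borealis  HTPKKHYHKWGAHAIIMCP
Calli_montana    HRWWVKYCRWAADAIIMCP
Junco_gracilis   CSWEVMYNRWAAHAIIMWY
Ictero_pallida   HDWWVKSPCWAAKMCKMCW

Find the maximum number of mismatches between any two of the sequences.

14

Pairwise Hamming distances:
  Dendro_elegans vs Glypto_borealis: 8
  Dendro_elegans vs Calli_montana: 3
  Dendro_elegans vs Junco_gracilis: 7
  Dendro_elegans vs Ictero_pallida: 7
  Glypto_borealis vs Calli_montana: 9
  Glypto_borealis vs Junco_gracilis: 11
  Glypto_borealis vs Ictero_pallida: 14
  Calli_montana vs Junco_gracilis: 8
  Calli_montana vs Ictero_pallida: 9
  Junco_gracilis vs Ictero_pallida: 13
The largest is 14, between Glypto_borealis and Ictero_pallida.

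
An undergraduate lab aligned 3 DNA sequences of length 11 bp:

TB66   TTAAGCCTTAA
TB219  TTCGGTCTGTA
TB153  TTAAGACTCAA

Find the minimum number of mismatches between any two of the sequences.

2

Pairwise Hamming distances:
  TB66 vs TB219: 5
  TB66 vs TB153: 2
  TB219 vs TB153: 5
The smallest is 2, between TB66 and TB153.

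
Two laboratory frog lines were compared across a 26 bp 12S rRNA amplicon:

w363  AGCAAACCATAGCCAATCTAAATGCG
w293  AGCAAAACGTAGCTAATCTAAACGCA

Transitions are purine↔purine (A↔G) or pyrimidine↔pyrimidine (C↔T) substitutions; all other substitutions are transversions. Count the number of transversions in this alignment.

1

Differing sites — 7:C/A (Tv); 9:A/G (Ti); 14:C/T (Ti); 23:T/C (Ti); 26:G/A (Ti).
Of the 5 differences, 4 transitions and 1 transversion, so the answer is 1.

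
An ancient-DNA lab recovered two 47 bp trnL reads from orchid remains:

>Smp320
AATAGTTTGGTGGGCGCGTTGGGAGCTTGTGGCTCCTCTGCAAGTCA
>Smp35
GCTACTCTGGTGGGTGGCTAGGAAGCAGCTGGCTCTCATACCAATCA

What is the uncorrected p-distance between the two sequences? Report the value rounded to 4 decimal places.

The sequences differ at positions 1 (A/G), 2 (A/C), 5 (G/C), 7 (T/C), 15 (C/T), 17 (C/G), 18 (G/C), 20 (T/A), 23 (G/A), 27 (T/A), 28 (T/G), 29 (G/C), 36 (C/T), 37 (T/C), 38 (C/A), 40 (G/A), 42 (A/C), 44 (G/A).
There are 18 differences over 47 sites, so p = 18/47 = 0.3830.

0.3830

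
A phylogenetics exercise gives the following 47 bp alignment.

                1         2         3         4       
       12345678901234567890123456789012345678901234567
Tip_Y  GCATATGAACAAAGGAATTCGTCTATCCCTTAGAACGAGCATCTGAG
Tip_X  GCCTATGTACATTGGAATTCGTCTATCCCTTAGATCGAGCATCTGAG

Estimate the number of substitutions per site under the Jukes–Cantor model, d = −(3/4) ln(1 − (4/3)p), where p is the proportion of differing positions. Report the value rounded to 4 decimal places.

0.1147

Mismatches occur at site 3 (A→C), site 8 (A→T), site 12 (A→T), site 13 (A→T), site 35 (A→T).
p = 5/47 = 0.106383.
d = −0.75 · ln(1 − (4/3)·0.106383) = −0.75 · ln(0.858156) = −0.75 · (-0.152969) = 0.1147.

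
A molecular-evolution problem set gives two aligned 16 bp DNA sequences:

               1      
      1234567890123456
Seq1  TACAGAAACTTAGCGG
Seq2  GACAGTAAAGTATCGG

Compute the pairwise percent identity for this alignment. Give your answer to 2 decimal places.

Differing sites — 1:T/G; 6:A/T; 9:C/A; 10:T/G; 13:G/T.
11 of the 16 sites match, so the percent identity is 11/16 × 100 = 68.75%.

68.75%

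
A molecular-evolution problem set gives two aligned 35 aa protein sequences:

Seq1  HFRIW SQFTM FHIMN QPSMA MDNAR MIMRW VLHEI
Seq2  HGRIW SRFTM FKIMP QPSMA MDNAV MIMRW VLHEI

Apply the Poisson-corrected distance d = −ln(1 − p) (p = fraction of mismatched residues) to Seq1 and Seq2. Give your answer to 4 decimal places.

0.1542

The sequences differ at positions 2 (F/G), 7 (Q/R), 12 (H/K), 15 (N/P), 25 (R/V).
p = 5/35 = 0.142857.
d = −ln(1 − 0.142857) = −ln(0.857143) = 0.1542.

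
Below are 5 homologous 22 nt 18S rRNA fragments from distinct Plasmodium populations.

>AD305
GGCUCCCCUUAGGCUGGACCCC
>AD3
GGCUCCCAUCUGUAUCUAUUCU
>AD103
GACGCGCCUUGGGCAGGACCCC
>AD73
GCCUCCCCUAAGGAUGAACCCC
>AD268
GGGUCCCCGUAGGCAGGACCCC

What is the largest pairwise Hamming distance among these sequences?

Pairwise Hamming distances:
  AD305 vs AD3: 10
  AD305 vs AD103: 5
  AD305 vs AD73: 4
  AD305 vs AD268: 3
  AD3 vs AD103: 14
  AD3 vs AD73: 10
  AD3 vs AD268: 13
  AD103 vs AD73: 8
  AD103 vs AD268: 6
  AD73 vs AD268: 7
The largest is 14, between AD3 and AD103.

14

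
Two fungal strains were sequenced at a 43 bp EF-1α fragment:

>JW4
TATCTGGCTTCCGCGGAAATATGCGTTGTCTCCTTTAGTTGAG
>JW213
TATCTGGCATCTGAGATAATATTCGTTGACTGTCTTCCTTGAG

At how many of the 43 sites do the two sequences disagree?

The sequences differ at positions 9 (T/A), 12 (C/T), 14 (C/A), 16 (G/A), 17 (A/T), 23 (G/T), 29 (T/A), 32 (C/G), 33 (C/T), 34 (T/C), 37 (A/C), 38 (G/C).
That gives 12 mismatches out of 43 aligned sites, so the Hamming distance is 12.

12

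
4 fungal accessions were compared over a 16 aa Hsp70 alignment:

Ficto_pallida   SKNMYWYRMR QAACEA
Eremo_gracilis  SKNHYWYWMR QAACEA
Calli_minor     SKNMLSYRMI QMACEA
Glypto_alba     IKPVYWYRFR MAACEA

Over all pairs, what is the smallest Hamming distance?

2

Pairwise Hamming distances:
  Ficto_pallida vs Eremo_gracilis: 2
  Ficto_pallida vs Calli_minor: 4
  Ficto_pallida vs Glypto_alba: 5
  Eremo_gracilis vs Calli_minor: 6
  Eremo_gracilis vs Glypto_alba: 6
  Calli_minor vs Glypto_alba: 9
The smallest is 2, between Ficto_pallida and Eremo_gracilis.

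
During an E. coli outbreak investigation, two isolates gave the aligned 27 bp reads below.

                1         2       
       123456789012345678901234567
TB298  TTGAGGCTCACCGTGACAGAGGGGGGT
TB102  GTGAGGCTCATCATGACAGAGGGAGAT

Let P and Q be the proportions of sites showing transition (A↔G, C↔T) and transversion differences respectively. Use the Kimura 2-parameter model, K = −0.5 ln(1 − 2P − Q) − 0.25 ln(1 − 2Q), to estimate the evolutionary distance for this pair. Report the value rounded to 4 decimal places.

0.2220

Differing sites — 1:T/G (Tv); 11:C/T (Ti); 13:G/A (Ti); 24:G/A (Ti); 26:G/A (Ti).
Of the 5 differences, 4 transitions and 1 transversion over 27 sites: P = 4/27 = 0.148148, Q = 1/27 = 0.037037.
d = −0.5·ln(0.666667) − 0.25·ln(0.925926) = −0.5·(-0.405465) − 0.25·(-0.076961) = 0.2220.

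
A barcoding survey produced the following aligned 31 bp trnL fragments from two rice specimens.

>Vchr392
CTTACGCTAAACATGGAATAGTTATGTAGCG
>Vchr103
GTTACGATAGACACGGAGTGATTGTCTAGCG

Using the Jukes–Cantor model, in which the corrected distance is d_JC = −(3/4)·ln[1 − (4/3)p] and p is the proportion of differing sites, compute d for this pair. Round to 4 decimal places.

Mismatches occur at site 1 (C/G), site 7 (C/A), site 10 (A/G), site 14 (T/C), site 18 (A/G), site 20 (A/G), site 21 (G/A), site 24 (A/G), site 26 (G/C).
p = 9/31 = 0.290323.
d = −0.75 · ln(1 − (4/3)·0.290323) = −0.75 · ln(0.612903) = −0.75 · (-0.489549) = 0.3672.

0.3672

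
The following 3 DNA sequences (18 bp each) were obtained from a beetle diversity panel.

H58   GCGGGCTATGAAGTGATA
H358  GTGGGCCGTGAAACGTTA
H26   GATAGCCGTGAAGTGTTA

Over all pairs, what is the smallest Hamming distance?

Pairwise Hamming distances:
  H58 vs H358: 6
  H58 vs H26: 6
  H358 vs H26: 5
The smallest is 5, between H358 and H26.

5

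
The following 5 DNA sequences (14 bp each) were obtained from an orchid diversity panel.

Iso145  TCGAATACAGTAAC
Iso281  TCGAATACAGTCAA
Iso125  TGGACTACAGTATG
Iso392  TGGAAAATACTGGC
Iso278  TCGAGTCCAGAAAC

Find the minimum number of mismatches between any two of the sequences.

2

Pairwise Hamming distances:
  Iso145 vs Iso281: 2
  Iso145 vs Iso125: 4
  Iso145 vs Iso392: 6
  Iso145 vs Iso278: 3
  Iso281 vs Iso125: 5
  Iso281 vs Iso392: 7
  Iso281 vs Iso278: 5
  Iso125 vs Iso392: 7
  Iso125 vs Iso278: 6
  Iso392 vs Iso278: 9
The smallest is 2, between Iso145 and Iso281.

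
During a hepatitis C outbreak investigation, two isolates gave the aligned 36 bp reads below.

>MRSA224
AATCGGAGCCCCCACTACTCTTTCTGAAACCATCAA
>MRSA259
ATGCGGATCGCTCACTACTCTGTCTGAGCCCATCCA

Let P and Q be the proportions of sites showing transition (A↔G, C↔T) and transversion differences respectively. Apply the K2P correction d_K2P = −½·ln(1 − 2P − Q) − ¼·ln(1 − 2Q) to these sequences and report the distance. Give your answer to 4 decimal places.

Mismatches occur at site 2 (A→T, transversion), site 3 (T→G, transversion), site 8 (G→T, transversion), site 10 (C→G, transversion), site 12 (C→T, transition), site 22 (T→G, transversion), site 28 (A→G, transition), site 29 (A→C, transversion), site 35 (A→C, transversion).
Of the 9 differences, 2 transitions and 7 transversions over 36 sites: P = 2/36 = 0.055556, Q = 7/36 = 0.194444.
d = −0.5·ln(0.694444) − 0.25·ln(0.611112) = −0.5·(-0.364644) − 0.25·(-0.492475) = 0.3054.

0.3054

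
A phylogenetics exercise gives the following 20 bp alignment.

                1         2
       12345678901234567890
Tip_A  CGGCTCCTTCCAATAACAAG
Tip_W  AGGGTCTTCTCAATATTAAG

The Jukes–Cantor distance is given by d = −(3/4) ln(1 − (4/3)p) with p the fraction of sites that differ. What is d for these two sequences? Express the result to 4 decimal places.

0.4715

Differing sites — 1:C/A; 4:C/G; 7:C/T; 9:T/C; 10:C/T; 16:A/T; 17:C/T.
p = 7/20 = 0.350000.
d = −0.75 · ln(1 − (4/3)·0.350000) = −0.75 · ln(0.533333) = −0.75 · (-0.628609) = 0.4715.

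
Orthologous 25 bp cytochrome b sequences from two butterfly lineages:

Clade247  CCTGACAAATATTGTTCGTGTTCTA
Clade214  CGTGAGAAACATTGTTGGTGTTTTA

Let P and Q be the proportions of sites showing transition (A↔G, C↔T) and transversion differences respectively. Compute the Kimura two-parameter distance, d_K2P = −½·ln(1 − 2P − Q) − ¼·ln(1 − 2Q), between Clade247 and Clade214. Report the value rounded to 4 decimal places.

0.2329

Differing sites — 2:C/G (Tv); 6:C/G (Tv); 10:T/C (Ti); 17:C/G (Tv); 23:C/T (Ti).
Of the 5 differences, 2 transitions and 3 transversions over 25 sites: P = 2/25 = 0.080000, Q = 3/25 = 0.120000.
d = −0.5·ln(0.720000) − 0.25·ln(0.760000) = −0.5·(-0.328504) − 0.25·(-0.274437) = 0.2329.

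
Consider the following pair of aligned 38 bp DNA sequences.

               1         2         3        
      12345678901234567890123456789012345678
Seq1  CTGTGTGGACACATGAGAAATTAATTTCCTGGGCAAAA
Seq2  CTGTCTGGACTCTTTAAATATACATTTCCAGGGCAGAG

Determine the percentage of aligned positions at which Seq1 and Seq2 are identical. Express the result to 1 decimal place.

71.1%

Differing sites — 5:G/C; 11:A/T; 13:A/T; 15:G/T; 17:G/A; 19:A/T; 22:T/A; 23:A/C; 30:T/A; 36:A/G; 38:A/G.
27 of the 38 sites match, so the percent identity is 27/38 × 100 = 71.1%.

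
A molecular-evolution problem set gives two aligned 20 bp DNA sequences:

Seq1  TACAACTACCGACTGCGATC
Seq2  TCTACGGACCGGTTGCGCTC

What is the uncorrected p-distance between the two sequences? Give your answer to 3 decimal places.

The sequences differ at positions 2 (A/C), 3 (C/T), 5 (A/C), 6 (C/G), 7 (T/G), 12 (A/G), 13 (C/T), 18 (A/C).
There are 8 differences over 20 sites, so p = 8/20 = 0.400.

0.400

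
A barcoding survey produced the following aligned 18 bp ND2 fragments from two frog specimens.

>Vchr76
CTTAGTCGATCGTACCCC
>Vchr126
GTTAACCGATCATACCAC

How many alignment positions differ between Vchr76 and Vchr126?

5

Mismatches occur at site 1 (C↔G), site 5 (G↔A), site 6 (T↔C), site 12 (G↔A), site 17 (C↔A).
That gives 5 mismatches out of 18 aligned sites, so the Hamming distance is 5.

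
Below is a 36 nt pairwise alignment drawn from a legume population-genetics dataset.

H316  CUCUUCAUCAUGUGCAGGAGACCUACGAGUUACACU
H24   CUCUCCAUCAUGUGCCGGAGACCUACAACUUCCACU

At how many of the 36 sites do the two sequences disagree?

5

Differing sites — 5:U/C; 16:A/C; 27:G/A; 29:G/C; 32:A/C.
That gives 5 mismatches out of 36 aligned sites, so the Hamming distance is 5.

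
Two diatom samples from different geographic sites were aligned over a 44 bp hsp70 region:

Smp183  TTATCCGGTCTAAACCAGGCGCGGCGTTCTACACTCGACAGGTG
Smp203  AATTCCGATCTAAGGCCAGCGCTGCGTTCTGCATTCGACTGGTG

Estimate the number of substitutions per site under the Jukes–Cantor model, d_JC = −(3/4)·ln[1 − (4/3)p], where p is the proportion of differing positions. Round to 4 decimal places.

Mismatches occur at site 1 (T→A), site 2 (T→A), site 3 (A→T), site 8 (G→A), site 14 (A→G), site 15 (C→G), site 17 (A→C), site 18 (G→A), site 23 (G→T), site 31 (A→G), site 34 (C→T), site 40 (A→T).
p = 12/44 = 0.272727.
d = −0.75 · ln(1 − (4/3)·0.272727) = −0.75 · ln(0.636364) = −0.75 · (-0.451985) = 0.3390.

0.3390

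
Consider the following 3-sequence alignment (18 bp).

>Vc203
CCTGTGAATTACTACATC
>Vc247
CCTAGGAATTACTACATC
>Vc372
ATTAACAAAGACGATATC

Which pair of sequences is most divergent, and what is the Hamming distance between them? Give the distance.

9

Pairwise Hamming distances:
  Vc203 vs Vc247: 2
  Vc203 vs Vc372: 9
  Vc247 vs Vc372: 8
The largest is 9, between Vc203 and Vc372.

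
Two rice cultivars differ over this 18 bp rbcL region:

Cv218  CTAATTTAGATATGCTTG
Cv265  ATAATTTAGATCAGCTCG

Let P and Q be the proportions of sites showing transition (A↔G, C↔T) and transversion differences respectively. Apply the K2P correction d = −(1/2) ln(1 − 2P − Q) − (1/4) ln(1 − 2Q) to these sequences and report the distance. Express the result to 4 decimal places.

0.2641

Mismatches occur at site 1 (C→A, transversion), site 12 (A→C, transversion), site 13 (T→A, transversion), site 17 (T→C, transition).
Of the 4 differences, 1 transition and 3 transversions over 18 sites: P = 1/18 = 0.055556, Q = 3/18 = 0.166667.
d = −0.5·ln(0.722221) − 0.25·ln(0.666666) = −0.5·(-0.325424) − 0.25·(-0.405466) = 0.2641.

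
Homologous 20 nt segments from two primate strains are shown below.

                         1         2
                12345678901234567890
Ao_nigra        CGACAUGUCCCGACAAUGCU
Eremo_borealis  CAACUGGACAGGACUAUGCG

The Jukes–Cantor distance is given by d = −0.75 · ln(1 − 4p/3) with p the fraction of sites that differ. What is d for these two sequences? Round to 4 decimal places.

Differing sites — 2:G/A; 5:A/U; 6:U/G; 8:U/A; 10:C/A; 11:C/G; 15:A/U; 20:U/G.
p = 8/20 = 0.400000.
d = −0.75 · ln(1 − (4/3)·0.400000) = −0.75 · ln(0.466667) = −0.75 · (-0.762139) = 0.5716.

0.5716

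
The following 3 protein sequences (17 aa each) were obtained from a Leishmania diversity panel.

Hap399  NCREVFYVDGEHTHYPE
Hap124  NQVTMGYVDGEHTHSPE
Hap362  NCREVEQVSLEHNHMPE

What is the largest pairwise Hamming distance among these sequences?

10

Pairwise Hamming distances:
  Hap399 vs Hap124: 6
  Hap399 vs Hap362: 6
  Hap124 vs Hap362: 10
The largest is 10, between Hap124 and Hap362.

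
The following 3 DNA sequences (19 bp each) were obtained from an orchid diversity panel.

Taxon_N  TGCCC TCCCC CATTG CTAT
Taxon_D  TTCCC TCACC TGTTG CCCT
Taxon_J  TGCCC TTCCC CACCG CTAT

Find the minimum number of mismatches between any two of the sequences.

3

Pairwise Hamming distances:
  Taxon_N vs Taxon_D: 6
  Taxon_N vs Taxon_J: 3
  Taxon_D vs Taxon_J: 9
The smallest is 3, between Taxon_N and Taxon_J.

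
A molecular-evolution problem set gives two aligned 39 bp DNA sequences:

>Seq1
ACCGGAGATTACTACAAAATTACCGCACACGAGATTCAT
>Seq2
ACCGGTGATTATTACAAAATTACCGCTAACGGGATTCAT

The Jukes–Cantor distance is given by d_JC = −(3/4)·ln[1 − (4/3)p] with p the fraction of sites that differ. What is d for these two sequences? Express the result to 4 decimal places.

0.1406

Mismatches occur at site 6 (A→T), site 12 (C→T), site 27 (A→T), site 28 (C→A), site 32 (A→G).
p = 5/39 = 0.128205.
d = −0.75 · ln(1 − (4/3)·0.128205) = −0.75 · ln(0.829060) = −0.75 · (-0.187463) = 0.1406.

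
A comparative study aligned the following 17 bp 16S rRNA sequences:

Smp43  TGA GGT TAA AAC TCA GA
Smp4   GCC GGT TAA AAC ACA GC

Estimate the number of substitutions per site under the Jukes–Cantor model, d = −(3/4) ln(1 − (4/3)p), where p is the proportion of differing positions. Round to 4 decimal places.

0.3734

The sequences differ at positions 1 (T/G), 2 (G/C), 3 (A/C), 13 (T/A), 17 (A/C).
p = 5/17 = 0.294118.
d = −0.75 · ln(1 − (4/3)·0.294118) = −0.75 · ln(0.607843) = −0.75 · (-0.497839) = 0.3734.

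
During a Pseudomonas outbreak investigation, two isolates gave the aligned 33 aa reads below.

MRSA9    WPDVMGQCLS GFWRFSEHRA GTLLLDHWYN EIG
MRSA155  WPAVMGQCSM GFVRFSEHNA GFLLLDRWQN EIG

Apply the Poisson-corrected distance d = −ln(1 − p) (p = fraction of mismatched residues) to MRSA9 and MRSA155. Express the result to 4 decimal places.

0.2776

Differing sites — 3:D/A; 9:L/S; 10:S/M; 13:W/V; 19:R/N; 22:T/F; 27:H/R; 29:Y/Q.
p = 8/33 = 0.242424.
d = −ln(1 − 0.242424) = −ln(0.757576) = 0.2776.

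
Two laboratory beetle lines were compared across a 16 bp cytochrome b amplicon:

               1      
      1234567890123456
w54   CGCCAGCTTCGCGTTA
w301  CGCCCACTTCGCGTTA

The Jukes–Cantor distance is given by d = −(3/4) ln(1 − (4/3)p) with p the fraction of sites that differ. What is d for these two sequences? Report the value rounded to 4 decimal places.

Differing sites — 5:A/C; 6:G/A.
p = 2/16 = 0.125000.
d = −0.75 · ln(1 − (4/3)·0.125000) = −0.75 · ln(0.833333) = −0.75 · (-0.182322) = 0.1367.

0.1367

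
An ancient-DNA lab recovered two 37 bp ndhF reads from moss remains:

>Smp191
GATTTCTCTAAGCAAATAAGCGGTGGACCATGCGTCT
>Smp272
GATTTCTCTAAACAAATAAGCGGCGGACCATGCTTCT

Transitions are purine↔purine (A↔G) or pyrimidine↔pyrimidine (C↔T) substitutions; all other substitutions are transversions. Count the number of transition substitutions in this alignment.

Differing sites — 12:G/A (Ti); 24:T/C (Ti); 34:G/T (Tv).
Of the 3 differences, 2 transitions and 1 transversion, so the answer is 2.

2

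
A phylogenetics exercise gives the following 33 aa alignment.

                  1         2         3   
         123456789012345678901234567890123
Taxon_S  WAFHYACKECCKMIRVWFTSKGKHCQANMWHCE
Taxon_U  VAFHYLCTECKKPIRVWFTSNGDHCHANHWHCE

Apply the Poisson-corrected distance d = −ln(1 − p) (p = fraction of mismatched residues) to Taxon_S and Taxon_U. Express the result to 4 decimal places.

Mismatches occur at site 1 (W/V), site 6 (A/L), site 8 (K/T), site 11 (C/K), site 13 (M/P), site 21 (K/N), site 23 (K/D), site 26 (Q/H), site 29 (M/H).
p = 9/33 = 0.272727.
d = −ln(1 − 0.272727) = −ln(0.727273) = 0.3185.

0.3185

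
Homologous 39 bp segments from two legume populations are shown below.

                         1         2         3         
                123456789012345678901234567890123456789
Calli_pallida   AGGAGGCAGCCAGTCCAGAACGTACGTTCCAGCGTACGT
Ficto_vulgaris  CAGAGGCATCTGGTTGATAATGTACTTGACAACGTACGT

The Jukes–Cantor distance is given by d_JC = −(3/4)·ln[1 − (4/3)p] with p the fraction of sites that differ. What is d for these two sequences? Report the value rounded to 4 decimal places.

0.4408

The sequences differ at positions 1 (A/C), 2 (G/A), 9 (G/T), 11 (C/T), 12 (A/G), 15 (C/T), 16 (C/G), 18 (G/T), 21 (C/T), 26 (G/T), 28 (T/G), 29 (C/A), 32 (G/A).
p = 13/39 = 0.333333.
d = −0.75 · ln(1 − (4/3)·0.333333) = −0.75 · ln(0.555556) = −0.75 · (-0.587786) = 0.4408.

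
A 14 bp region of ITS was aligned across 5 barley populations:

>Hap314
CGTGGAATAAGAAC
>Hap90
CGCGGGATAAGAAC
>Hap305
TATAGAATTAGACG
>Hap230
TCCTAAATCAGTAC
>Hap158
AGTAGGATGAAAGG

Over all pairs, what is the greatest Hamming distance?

11

Pairwise Hamming distances:
  Hap314 vs Hap90: 2
  Hap314 vs Hap305: 6
  Hap314 vs Hap230: 7
  Hap314 vs Hap158: 7
  Hap90 vs Hap305: 8
  Hap90 vs Hap230: 7
  Hap90 vs Hap158: 7
  Hap305 vs Hap230: 8
  Hap305 vs Hap158: 6
  Hap230 vs Hap158: 11
The largest is 11, between Hap230 and Hap158.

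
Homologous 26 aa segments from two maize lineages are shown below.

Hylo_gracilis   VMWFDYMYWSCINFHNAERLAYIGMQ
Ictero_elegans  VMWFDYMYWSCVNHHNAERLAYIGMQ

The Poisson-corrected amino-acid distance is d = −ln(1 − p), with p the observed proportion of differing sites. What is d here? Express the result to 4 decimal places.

Differing sites — 12:I/V; 14:F/H.
p = 2/26 = 0.076923.
d = −ln(1 − 0.076923) = −ln(0.923077) = 0.0800.

0.0800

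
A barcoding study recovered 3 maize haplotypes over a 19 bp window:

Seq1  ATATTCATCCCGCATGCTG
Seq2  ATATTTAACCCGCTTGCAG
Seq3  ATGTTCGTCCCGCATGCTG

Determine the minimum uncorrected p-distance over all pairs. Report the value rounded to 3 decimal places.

0.105

Pairwise Hamming distances:
  Seq1 vs Seq2: 4
  Seq1 vs Seq3: 2
  Seq2 vs Seq3: 6
The smallest is 2 mismatches, between Seq1 and Seq3; p = 2/19 = 0.105.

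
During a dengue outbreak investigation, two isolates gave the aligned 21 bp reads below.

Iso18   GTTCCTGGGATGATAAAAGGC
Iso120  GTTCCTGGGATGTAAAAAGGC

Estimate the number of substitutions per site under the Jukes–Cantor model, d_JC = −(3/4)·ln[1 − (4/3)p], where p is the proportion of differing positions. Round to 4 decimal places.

Differing sites — 13:A/T; 14:T/A.
p = 2/21 = 0.095238.
d = −0.75 · ln(1 − (4/3)·0.095238) = −0.75 · ln(0.873016) = −0.75 · (-0.135801) = 0.1019.

0.1019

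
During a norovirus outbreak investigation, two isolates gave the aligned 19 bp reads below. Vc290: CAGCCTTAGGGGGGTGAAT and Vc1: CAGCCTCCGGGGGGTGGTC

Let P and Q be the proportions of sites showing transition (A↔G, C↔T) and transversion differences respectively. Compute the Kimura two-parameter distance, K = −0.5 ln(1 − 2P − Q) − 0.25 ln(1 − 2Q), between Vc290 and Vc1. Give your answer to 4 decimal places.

0.3324

The sequences differ at positions 7 (T/C, transition), 8 (A/C, transversion), 17 (A/G, transition), 18 (A/T, transversion), 19 (T/C, transition).
Of the 5 differences, 3 transitions and 2 transversions over 19 sites: P = 3/19 = 0.157895, Q = 2/19 = 0.105263.
d = −0.5·ln(0.578947) − 0.25·ln(0.789474) = −0.5·(-0.546544) − 0.25·(-0.236388) = 0.3324.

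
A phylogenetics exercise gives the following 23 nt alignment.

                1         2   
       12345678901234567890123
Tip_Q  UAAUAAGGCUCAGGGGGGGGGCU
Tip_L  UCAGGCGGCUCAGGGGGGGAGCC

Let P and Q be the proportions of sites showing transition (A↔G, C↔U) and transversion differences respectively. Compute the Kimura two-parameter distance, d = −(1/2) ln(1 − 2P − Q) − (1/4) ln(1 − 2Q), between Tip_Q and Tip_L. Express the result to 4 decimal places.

0.3238

The sequences differ at positions 2 (A/C, transversion), 4 (U/G, transversion), 5 (A/G, transition), 6 (A/C, transversion), 20 (G/A, transition), 23 (U/C, transition).
Of the 6 differences, 3 transitions and 3 transversions over 23 sites: P = 3/23 = 0.130435, Q = 3/23 = 0.130435.
d = −0.5·ln(0.608695) − 0.25·ln(0.739130) = −0.5·(-0.496438) − 0.25·(-0.302281) = 0.3238.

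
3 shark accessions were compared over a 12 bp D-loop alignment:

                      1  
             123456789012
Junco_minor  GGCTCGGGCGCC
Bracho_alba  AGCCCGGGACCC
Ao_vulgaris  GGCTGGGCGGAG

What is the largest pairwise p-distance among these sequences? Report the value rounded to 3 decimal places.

Pairwise Hamming distances:
  Junco_minor vs Bracho_alba: 4
  Junco_minor vs Ao_vulgaris: 5
  Bracho_alba vs Ao_vulgaris: 8
The largest is 8 mismatches, between Bracho_alba and Ao_vulgaris; p = 8/12 = 0.667.

0.667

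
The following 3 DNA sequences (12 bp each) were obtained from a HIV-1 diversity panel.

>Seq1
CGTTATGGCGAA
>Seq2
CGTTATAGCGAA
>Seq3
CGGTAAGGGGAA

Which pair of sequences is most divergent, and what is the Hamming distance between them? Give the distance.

Pairwise Hamming distances:
  Seq1 vs Seq2: 1
  Seq1 vs Seq3: 3
  Seq2 vs Seq3: 4
The largest is 4, between Seq2 and Seq3.

4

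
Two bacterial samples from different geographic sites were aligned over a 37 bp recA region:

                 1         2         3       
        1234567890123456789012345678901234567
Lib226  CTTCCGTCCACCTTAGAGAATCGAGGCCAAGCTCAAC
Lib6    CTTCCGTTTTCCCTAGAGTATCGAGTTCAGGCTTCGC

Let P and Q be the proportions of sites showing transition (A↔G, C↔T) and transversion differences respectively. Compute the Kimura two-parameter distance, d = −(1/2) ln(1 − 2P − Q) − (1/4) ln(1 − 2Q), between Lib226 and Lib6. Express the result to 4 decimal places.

The sequences differ at positions 8 (C/T, transition), 9 (C/T, transition), 10 (A/T, transversion), 13 (T/C, transition), 19 (A/T, transversion), 26 (G/T, transversion), 27 (C/T, transition), 30 (A/G, transition), 34 (C/T, transition), 35 (A/C, transversion), 36 (A/G, transition).
Of the 11 differences, 7 transitions and 4 transversions over 37 sites: P = 7/37 = 0.189189, Q = 4/37 = 0.108108.
d = −0.5·ln(0.513514) − 0.25·ln(0.783784) = −0.5·(-0.666478) − 0.25·(-0.243622) = 0.3941.

0.3941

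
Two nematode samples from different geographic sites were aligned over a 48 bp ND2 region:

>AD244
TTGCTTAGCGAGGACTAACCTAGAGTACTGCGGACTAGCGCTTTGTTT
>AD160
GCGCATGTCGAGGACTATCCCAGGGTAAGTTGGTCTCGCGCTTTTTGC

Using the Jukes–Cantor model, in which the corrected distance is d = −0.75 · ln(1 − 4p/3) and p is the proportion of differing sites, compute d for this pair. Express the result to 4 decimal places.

0.4793

Mismatches occur at site 1 (T↔G), site 2 (T↔C), site 5 (T↔A), site 7 (A↔G), site 8 (G↔T), site 18 (A↔T), site 21 (T↔C), site 24 (A↔G), site 28 (C↔A), site 29 (T↔G), site 30 (G↔T), site 31 (C↔T), site 34 (A↔T), site 37 (A↔C), site 45 (G↔T), site 47 (T↔G), site 48 (T↔C).
p = 17/48 = 0.354167.
d = −0.75 · ln(1 − (4/3)·0.354167) = −0.75 · ln(0.527777) = −0.75 · (-0.639081) = 0.4793.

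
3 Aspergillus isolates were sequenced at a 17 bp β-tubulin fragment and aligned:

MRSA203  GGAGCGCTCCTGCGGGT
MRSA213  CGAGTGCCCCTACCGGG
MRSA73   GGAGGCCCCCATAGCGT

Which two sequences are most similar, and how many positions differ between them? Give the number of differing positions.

Pairwise Hamming distances:
  MRSA203 vs MRSA213: 6
  MRSA203 vs MRSA73: 7
  MRSA213 vs MRSA73: 9
The smallest is 6, between MRSA203 and MRSA213.

6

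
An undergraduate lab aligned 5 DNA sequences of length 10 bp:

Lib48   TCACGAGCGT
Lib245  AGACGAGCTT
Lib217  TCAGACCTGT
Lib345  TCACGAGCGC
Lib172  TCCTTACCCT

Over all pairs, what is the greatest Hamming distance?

Pairwise Hamming distances:
  Lib48 vs Lib245: 3
  Lib48 vs Lib217: 5
  Lib48 vs Lib345: 1
  Lib48 vs Lib172: 5
  Lib245 vs Lib217: 8
  Lib245 vs Lib345: 4
  Lib245 vs Lib172: 7
  Lib217 vs Lib345: 6
  Lib217 vs Lib172: 6
  Lib345 vs Lib172: 6
The largest is 8, between Lib245 and Lib217.

8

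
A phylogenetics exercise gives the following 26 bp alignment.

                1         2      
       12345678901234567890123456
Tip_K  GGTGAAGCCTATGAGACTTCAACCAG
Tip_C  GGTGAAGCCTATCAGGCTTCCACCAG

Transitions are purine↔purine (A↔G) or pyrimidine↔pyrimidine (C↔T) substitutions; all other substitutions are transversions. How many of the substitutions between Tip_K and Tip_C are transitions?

Differing sites — 13:G/C (Tv); 16:A/G (Ti); 21:A/C (Tv).
Of the 3 differences, 1 transition and 2 transversions, so the answer is 1.

1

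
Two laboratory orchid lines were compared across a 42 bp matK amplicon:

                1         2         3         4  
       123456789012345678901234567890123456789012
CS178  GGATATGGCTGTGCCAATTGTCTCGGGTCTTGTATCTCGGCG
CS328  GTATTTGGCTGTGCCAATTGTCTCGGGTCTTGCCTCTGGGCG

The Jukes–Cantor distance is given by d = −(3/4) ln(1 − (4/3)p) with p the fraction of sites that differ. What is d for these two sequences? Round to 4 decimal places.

0.1296

Mismatches occur at site 2 (G/T), site 5 (A/T), site 33 (T/C), site 34 (A/C), site 38 (C/G).
p = 5/42 = 0.119048.
d = −0.75 · ln(1 − (4/3)·0.119048) = −0.75 · ln(0.841269) = −0.75 · (-0.172844) = 0.1296.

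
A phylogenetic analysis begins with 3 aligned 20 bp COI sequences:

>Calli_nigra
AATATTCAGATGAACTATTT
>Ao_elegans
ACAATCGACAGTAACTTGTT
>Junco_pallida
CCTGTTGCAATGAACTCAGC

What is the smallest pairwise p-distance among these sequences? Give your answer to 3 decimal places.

0.450

Pairwise Hamming distances:
  Calli_nigra vs Ao_elegans: 9
  Calli_nigra vs Junco_pallida: 10
  Ao_elegans vs Junco_pallida: 12
The smallest is 9 mismatches, between Calli_nigra and Ao_elegans; p = 9/20 = 0.450.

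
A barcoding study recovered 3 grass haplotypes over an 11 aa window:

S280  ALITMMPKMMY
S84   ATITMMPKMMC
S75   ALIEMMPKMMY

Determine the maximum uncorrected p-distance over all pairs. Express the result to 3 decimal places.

0.273

Pairwise Hamming distances:
  S280 vs S84: 2
  S280 vs S75: 1
  S84 vs S75: 3
The largest is 3 mismatches, between S84 and S75; p = 3/11 = 0.273.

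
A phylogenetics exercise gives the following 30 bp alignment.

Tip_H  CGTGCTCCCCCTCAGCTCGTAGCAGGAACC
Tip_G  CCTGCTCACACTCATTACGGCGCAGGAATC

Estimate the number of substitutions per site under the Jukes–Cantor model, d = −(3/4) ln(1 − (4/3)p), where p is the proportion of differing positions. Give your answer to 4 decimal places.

Differing sites — 2:G/C; 8:C/A; 10:C/A; 15:G/T; 16:C/T; 17:T/A; 20:T/G; 21:A/C; 29:C/T.
p = 9/30 = 0.300000.
d = −0.75 · ln(1 − (4/3)·0.300000) = −0.75 · ln(0.600000) = −0.75 · (-0.510826) = 0.3831.

0.3831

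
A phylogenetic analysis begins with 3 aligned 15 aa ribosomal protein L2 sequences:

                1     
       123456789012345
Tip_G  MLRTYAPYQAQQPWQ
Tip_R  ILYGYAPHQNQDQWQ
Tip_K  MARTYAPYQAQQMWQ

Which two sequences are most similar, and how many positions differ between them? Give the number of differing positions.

2

Pairwise Hamming distances:
  Tip_G vs Tip_R: 7
  Tip_G vs Tip_K: 2
  Tip_R vs Tip_K: 8
The smallest is 2, between Tip_G and Tip_K.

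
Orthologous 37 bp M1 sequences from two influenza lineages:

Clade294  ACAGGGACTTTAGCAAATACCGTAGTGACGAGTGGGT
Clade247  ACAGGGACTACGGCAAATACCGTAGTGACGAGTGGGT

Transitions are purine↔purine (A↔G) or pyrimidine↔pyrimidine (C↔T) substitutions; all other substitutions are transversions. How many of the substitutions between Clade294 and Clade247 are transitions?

2

Mismatches occur at site 10 (T/A, transversion), site 11 (T/C, transition), site 12 (A/G, transition).
Of the 3 differences, 2 transitions and 1 transversion, so the answer is 2.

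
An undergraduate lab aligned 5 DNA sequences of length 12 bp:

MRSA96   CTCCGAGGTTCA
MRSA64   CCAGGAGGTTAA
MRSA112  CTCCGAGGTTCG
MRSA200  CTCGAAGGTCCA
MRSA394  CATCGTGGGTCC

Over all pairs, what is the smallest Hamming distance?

1

Pairwise Hamming distances:
  MRSA96 vs MRSA64: 4
  MRSA96 vs MRSA112: 1
  MRSA96 vs MRSA200: 3
  MRSA96 vs MRSA394: 5
  MRSA64 vs MRSA112: 5
  MRSA64 vs MRSA200: 5
  MRSA64 vs MRSA394: 7
  MRSA112 vs MRSA200: 4
  MRSA112 vs MRSA394: 5
  MRSA200 vs MRSA394: 8
The smallest is 1, between MRSA96 and MRSA112.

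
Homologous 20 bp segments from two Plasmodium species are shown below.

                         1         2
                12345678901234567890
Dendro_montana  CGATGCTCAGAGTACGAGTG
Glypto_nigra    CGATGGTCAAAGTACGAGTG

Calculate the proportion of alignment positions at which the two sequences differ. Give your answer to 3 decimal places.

The sequences differ at positions 6 (C/G), 10 (G/A).
There are 2 differences over 20 sites, so p = 2/20 = 0.100.

0.100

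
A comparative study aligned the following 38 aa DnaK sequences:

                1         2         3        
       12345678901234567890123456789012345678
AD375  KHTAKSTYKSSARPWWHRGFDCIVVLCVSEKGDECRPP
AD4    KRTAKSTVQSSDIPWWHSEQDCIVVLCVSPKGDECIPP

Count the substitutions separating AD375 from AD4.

10

The sequences differ at positions 2 (H/R), 8 (Y/V), 9 (K/Q), 12 (A/D), 13 (R/I), 18 (R/S), 19 (G/E), 20 (F/Q), 30 (E/P), 36 (R/I).
That gives 10 mismatches out of 38 aligned sites, so the Hamming distance is 10.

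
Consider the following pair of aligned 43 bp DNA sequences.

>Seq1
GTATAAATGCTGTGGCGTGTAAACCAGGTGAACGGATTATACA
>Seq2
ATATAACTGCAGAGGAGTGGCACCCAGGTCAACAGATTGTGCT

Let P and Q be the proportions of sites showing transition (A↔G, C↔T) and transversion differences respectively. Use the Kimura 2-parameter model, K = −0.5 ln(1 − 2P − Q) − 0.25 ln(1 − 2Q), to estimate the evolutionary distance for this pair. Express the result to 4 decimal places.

0.3871

Mismatches occur at site 1 (G→A, transition), site 7 (A→C, transversion), site 11 (T→A, transversion), site 13 (T→A, transversion), site 16 (C→A, transversion), site 20 (T→G, transversion), site 21 (A→C, transversion), site 23 (A→C, transversion), site 30 (G→C, transversion), site 34 (G→A, transition), site 39 (A→G, transition), site 41 (A→G, transition), site 43 (A→T, transversion).
Of the 13 differences, 4 transitions and 9 transversions over 43 sites: P = 4/43 = 0.093023, Q = 9/43 = 0.209302.
d = −0.5·ln(0.604652) − 0.25·ln(0.581396) = −0.5·(-0.503102) − 0.25·(-0.542323) = 0.3871.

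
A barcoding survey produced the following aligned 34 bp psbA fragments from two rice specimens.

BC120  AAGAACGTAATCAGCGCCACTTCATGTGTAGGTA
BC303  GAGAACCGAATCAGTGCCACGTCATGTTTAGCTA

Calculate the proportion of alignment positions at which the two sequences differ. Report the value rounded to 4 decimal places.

Differing sites — 1:A/G; 7:G/C; 8:T/G; 15:C/T; 21:T/G; 28:G/T; 32:G/C.
There are 7 differences over 34 sites, so p = 7/34 = 0.2059.

0.2059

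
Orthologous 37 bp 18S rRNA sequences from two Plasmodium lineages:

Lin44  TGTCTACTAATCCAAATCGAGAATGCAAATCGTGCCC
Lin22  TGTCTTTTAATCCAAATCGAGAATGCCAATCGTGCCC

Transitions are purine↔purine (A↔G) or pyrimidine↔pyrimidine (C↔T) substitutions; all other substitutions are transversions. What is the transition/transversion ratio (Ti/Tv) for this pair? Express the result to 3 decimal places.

Mismatches occur at site 6 (A↔T, transversion), site 7 (C↔T, transition), site 27 (A↔C, transversion).
Of the 3 differences, 1 transition and 2 transversions, so Ti/Tv = 1/2 = 0.500.

0.500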